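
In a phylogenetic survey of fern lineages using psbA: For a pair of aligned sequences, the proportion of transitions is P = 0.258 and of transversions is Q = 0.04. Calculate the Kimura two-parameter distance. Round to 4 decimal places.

0.4268

Under the Kimura two-parameter model, d = −½ ln(1 − 2P − Q) − ¼ ln(1 − 2Q).
1 − 2P − Q = 0.444, giving −½ ln(0.444) = 0.405965.
1 − 2Q = 0.92, giving −¼ ln(0.92) = 0.020845.
d = 0.405965 + 0.020845 = 0.426810.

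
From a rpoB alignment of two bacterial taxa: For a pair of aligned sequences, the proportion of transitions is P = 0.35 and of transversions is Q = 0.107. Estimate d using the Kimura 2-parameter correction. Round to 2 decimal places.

0.88

Under the Kimura two-parameter model, d = −½ ln(1 − 2P − Q) − ¼ ln(1 − 2Q).
1 − 2P − Q = 0.193, giving −½ ln(0.193) = 0.822533.
1 − 2Q = 0.786, giving −¼ ln(0.786) = 0.060200.
d = 0.822533 + 0.060200 = 0.882733.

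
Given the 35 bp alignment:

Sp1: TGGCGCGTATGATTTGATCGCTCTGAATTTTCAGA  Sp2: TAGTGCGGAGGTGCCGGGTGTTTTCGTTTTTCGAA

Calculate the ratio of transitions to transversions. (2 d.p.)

Transitions are A↔G and C↔T; transversions are all other mismatches.
Transitions: 11. Transversions: 7.
R = 11/7 = 1.571428… ≈ 1.57 (to 2 d.p.).

1.57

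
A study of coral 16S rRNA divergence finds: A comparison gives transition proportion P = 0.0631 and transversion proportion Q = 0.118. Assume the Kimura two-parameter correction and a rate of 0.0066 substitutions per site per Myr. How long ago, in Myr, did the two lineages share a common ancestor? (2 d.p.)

Under the Kimura two-parameter model, d = −½ ln(1 − 2P − Q) − ¼ ln(1 − 2Q).
1 − 2P − Q = 0.7558, giving −½ ln(0.7558) = 0.139989.
1 − 2Q = 0.764, giving −¼ ln(0.764) = 0.067297.
d = 0.139989 + 0.067297 = 0.207286.
Under a molecular clock d = 2μt, so t = d/(2μ) = 0.207286 / (2 × 0.0066) = 15.70 Myr.

15.70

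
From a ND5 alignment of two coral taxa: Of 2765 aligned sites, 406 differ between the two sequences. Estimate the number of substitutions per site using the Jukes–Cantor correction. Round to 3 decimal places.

0.163

p = 406/2765 ≈ 0.146835.
d = −(3/4) ln(1 − 4p/3) = −0.75 ln(1 − 0.19578) = −0.75 ln(0.80422)
  = −0.75 × (-0.217882) = 0.163412 substitutions/site.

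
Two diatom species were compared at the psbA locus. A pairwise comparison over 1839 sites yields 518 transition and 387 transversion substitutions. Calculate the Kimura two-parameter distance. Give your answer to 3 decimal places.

P = 518/1839 ≈ 0.281675 and Q = 387/1839 ≈ 0.21044.
Under the Kimura two-parameter model, d = −½ ln(1 − 2P − Q) − ¼ ln(1 − 2Q).
1 − 2P − Q = 0.22621, giving −½ ln(0.22621) = 0.743146.
1 − 2Q = 0.57912, giving −¼ ln(0.57912) = 0.136561.
d = 0.743146 + 0.136561 = 0.879707.

0.880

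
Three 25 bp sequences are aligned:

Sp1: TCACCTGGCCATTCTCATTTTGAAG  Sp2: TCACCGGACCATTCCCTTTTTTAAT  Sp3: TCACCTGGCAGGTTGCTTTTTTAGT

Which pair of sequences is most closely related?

Sp1–Sp2: 6/25 differ, p = 0.240, d = 0.289.
Sp1–Sp3: 9/25 differ, p = 0.360, d = 0.490.
Sp2–Sp3: 8/25 differ, p = 0.320, d = 0.417.
The smallest distance is between Sp1 and Sp2.

Sp1 and Sp2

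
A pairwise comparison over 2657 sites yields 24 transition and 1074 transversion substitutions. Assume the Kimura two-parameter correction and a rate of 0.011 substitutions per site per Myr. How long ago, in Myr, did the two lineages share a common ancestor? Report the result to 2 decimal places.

31.25

P = 24/2657 ≈ 0.009033 and Q = 1074/2657 ≈ 0.404215.
Under the Kimura two-parameter model, d = −½ ln(1 − 2P − Q) − ¼ ln(1 − 2Q).
1 − 2P − Q = 0.577719, giving −½ ln(0.577719) = 0.274334.
1 − 2Q = 0.19157, giving −¼ ln(0.19157) = 0.413126.
d = 0.274334 + 0.413126 = 0.687460.
Under a molecular clock d = 2μt, so t = d/(2μ) = 0.687460 / (2 × 0.011) = 31.25 Myr.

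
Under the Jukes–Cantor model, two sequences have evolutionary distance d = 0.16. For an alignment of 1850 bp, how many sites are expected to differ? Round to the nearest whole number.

Invert JC69: p = (3/4)(1 − e^(−4d/3)) = 0.75 × (1 − e^(-0.213333)) = 0.75 × (1 − 0.807887) = 0.144085.
Expected differing sites = pL ≈ 0.144085 × 1850 = 266.55725 ≈ 267.

267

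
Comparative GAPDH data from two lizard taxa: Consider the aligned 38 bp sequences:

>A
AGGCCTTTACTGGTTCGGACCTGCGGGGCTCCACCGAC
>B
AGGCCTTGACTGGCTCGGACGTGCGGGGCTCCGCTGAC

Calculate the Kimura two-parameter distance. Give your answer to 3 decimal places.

Of 38 sites, 3 differences are transitions and 2 are transversions, so P = 3/38 ≈ 0.078947 and Q = 2/38 ≈ 0.052632.
Under the Kimura two-parameter model, d = −½ ln(1 − 2P − Q) − ¼ ln(1 − 2Q).
1 − 2P − Q = 0.789474, giving −½ ln(0.789474) = 0.118194.
1 − 2Q = 0.894736, giving −¼ ln(0.894736) = 0.027807.
d = 0.118194 + 0.027807 = 0.146001.

0.146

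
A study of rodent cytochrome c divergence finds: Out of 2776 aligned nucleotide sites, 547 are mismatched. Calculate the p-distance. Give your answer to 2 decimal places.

0.20

p = 547/2776 = 0.197046… ≈ 0.20 (to 2 d.p.).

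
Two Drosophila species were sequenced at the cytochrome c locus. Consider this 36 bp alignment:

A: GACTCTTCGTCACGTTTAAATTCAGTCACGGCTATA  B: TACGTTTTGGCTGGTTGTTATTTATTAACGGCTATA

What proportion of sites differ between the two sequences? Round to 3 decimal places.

The sequences differ at 13 of 36 positions.
p = 13/36 = 0.361111… ≈ 0.361 (to 3 d.p.).

0.361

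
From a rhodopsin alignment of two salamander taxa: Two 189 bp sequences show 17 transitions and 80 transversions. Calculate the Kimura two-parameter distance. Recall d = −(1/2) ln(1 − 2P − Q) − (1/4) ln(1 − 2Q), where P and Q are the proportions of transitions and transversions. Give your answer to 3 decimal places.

P = 17/189 ≈ 0.089947 and Q = 80/189 ≈ 0.42328.
Under the Kimura two-parameter model, d = −½ ln(1 − 2P − Q) − ¼ ln(1 − 2Q).
1 − 2P − Q = 0.396826, giving −½ ln(0.396826) = 0.462129.
1 − 2Q = 0.15344, giving −¼ ln(0.15344) = 0.468611.
d = 0.462129 + 0.468611 = 0.930740.

0.931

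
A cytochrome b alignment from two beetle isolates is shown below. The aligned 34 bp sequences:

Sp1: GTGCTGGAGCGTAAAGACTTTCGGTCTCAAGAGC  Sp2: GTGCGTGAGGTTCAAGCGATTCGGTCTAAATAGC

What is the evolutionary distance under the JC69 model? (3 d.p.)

The sequences differ at 10 of 34 sites (5, 6, 10, 11, 13, 17, 18, 19, 28, 31), so p = 10/34 ≈ 0.294118.
d = −(3/4) ln(1 − 4p/3) = −0.75 ln(1 − 0.392157) = −0.75 ln(0.607843)
  = −0.75 × (-0.497839) = 0.373379 substitutions/site.

0.373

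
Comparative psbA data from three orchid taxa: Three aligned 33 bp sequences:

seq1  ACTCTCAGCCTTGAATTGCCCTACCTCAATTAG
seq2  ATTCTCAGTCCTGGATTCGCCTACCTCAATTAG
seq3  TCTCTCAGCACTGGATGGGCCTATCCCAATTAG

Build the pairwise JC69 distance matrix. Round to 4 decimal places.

seq1–seq2: 6/33 sites differ → p ≈ 0.181818, d = −0.75 ln(1 − 0.242424) = 0.208224 ≈ 0.2082.
seq1–seq3: 8/33 sites differ → p ≈ 0.242424, d = −0.75 ln(1 − 0.323232) = 0.292820 ≈ 0.2928.
seq2–seq3: 8/33 sites differ → p ≈ 0.242424, d = −0.75 ln(1 − 0.323232) = 0.292820 ≈ 0.2928.

d(seq1,seq2) = 0.2082, d(seq1,seq3) = 0.2928, d(seq2,seq3) = 0.2928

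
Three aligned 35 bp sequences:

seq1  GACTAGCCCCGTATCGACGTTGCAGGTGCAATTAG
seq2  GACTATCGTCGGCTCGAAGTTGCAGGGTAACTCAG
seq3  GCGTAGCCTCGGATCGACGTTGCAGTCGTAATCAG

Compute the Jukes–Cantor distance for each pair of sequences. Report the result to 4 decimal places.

seq1–seq2: 11/35 sites differ → p ≈ 0.314286, d = −0.75 ln(1 − 0.419048) = 0.407315 ≈ 0.4073.
seq1–seq3: 8/35 sites differ → p ≈ 0.228571, d = −0.75 ln(1 − 0.304761) = 0.272625 ≈ 0.2726.
seq2–seq3: 11/35 sites differ → p ≈ 0.314286, d = −0.75 ln(1 − 0.419048) = 0.407315 ≈ 0.4073.

d(seq1,seq2) = 0.4073, d(seq1,seq3) = 0.2726, d(seq2,seq3) = 0.4073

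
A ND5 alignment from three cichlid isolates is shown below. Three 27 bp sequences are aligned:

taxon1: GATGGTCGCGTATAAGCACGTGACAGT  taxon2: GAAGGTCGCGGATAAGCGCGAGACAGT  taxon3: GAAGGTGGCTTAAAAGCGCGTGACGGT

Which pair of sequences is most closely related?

taxon1–taxon2: 4/27 differ, p = 0.148, d = 0.165.
taxon1–taxon3: 6/27 differ, p = 0.222, d = 0.264.
taxon2–taxon3: 6/27 differ, p = 0.222, d = 0.264.
The smallest distance is between taxon1 and taxon2.

taxon1 and taxon2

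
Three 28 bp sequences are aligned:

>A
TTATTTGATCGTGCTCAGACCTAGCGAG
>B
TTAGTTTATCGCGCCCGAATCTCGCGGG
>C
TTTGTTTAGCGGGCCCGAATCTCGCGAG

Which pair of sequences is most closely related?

A–B: 9/28 differ, p = 0.321, d = 0.420.
A–C: 10/28 differ, p = 0.357, d = 0.485.
B–C: 4/28 differ, p = 0.143, d = 0.158.
The smallest distance is between B and C.

B and C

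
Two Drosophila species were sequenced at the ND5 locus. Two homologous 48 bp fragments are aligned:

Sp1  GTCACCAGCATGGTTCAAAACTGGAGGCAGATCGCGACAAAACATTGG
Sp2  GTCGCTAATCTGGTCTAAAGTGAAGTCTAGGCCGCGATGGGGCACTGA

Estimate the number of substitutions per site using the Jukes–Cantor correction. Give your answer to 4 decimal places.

0.8892

The sequences differ at 25 of 48 sites, so p = 25/48 ≈ 0.520833.
d = −(3/4) ln(1 − 4p/3) = −0.75 ln(1 − 0.694444) = −0.75 ln(0.305556)
  = −0.75 × (-1.185622) = 0.889217 substitutions/site.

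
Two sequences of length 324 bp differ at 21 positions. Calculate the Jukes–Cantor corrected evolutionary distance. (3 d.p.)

0.068

p = 21/324 ≈ 0.064815.
d = −(3/4) ln(1 − 4p/3) = −0.75 ln(1 − 0.08642) = −0.75 ln(0.91358)
  = −0.75 × (-0.090384) = 0.067788 substitutions/site.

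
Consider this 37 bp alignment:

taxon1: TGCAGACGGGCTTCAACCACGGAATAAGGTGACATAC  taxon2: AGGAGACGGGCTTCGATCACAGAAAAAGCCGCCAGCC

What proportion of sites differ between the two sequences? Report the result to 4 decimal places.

0.2973

The sequences differ at 11 of 37 positions.
p = 11/37 = 0.297297… ≈ 0.2973 (to 4 d.p.).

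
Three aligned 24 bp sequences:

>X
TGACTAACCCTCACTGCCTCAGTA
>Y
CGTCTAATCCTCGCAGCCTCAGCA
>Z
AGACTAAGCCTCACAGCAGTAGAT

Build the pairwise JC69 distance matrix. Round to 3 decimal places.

d(X,Y) = 0.304, d(X,Z) = 0.441, d(Y,Z) = 0.520

X–Y: 6/24 sites differ → p = 0.25, d = −0.75 ln(1 − 0.333333) = 0.304098 ≈ 0.304.
X–Z: 8/24 sites differ → p ≈ 0.333333, d = −0.75 ln(1 − 0.444444) = 0.440839 ≈ 0.441.
Y–Z: 9/24 sites differ → p = 0.375, d = −0.75 ln(1 − 0.5) = 0.519860 ≈ 0.520.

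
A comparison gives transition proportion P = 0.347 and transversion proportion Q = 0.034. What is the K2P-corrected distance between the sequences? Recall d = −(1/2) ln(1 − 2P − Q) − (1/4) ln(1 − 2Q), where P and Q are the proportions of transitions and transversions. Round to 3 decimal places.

Under the Kimura two-parameter model, d = −½ ln(1 − 2P − Q) − ¼ ln(1 − 2Q).
1 − 2P − Q = 0.272, giving −½ ln(0.272) = 0.650977.
1 − 2Q = 0.932, giving −¼ ln(0.932) = 0.017606.
d = 0.650977 + 0.017606 = 0.668583.

0.669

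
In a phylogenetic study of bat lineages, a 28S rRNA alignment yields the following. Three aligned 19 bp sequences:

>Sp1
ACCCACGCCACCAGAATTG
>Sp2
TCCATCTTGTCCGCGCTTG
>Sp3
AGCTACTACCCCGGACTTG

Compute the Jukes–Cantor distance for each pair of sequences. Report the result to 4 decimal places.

d(Sp1,Sp2) = 1.1086, d(Sp1,Sp3) = 0.5068, d(Sp2,Sp3) = 0.7489

Sp1–Sp2: 11/19 sites differ → p ≈ 0.578947, d = −0.75 ln(1 − 0.771929) = 1.108574 ≈ 1.1086.
Sp1–Sp3: 7/19 sites differ → p ≈ 0.368421, d = −0.75 ln(1 − 0.491228) = 0.506816 ≈ 0.5068.
Sp2–Sp3: 9/19 sites differ → p ≈ 0.473684, d = −0.75 ln(1 − 0.631579) = 0.748897 ≈ 0.7489.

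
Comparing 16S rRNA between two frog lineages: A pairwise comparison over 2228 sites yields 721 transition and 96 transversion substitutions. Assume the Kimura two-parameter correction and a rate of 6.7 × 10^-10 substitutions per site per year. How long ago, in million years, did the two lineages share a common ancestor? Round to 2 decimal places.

P = 721/2228 ≈ 0.323609 and Q = 96/2228 ≈ 0.043088.
Under the Kimura two-parameter model, d = −½ ln(1 − 2P − Q) − ¼ ln(1 − 2Q).
1 − 2P − Q = 0.309694, giving −½ ln(0.309694) = 0.586085.
1 − 2Q = 0.913824, giving −¼ ln(0.913824) = 0.022529.
d = 0.586085 + 0.022529 = 0.608614.
Under a molecular clock d = 2μt, so t = d/(2μ) = 0.608614 / (2 × 6.7 × 10^-10) = 454.19 million years.

454.19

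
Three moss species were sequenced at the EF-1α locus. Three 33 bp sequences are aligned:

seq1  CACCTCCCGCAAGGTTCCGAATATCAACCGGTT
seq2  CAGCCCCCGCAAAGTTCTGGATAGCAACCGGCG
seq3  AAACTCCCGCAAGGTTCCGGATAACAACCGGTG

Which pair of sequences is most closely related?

seq1–seq2: 8/33 differ, p = 0.242, d = 0.293.
seq1–seq3: 5/33 differ, p = 0.152, d = 0.169.
seq2–seq3: 7/33 differ, p = 0.212, d = 0.249.
The smallest distance is between seq1 and seq3.

seq1 and seq3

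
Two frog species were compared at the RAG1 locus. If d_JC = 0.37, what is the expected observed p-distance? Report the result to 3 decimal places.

0.292

p = (3/4)(1 − e^(−4d/3)) = 0.75 × (1 − e^(-0.493333)) = 0.75 × (1 − 0.610588) = 0.292059.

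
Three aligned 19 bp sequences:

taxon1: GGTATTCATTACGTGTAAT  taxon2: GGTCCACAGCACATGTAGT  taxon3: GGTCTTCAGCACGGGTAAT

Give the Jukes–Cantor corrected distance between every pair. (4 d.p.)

d(taxon1,taxon2) = 0.5068, d(taxon1,taxon3) = 0.2471, d(taxon2,taxon3) = 0.3241

taxon1–taxon2: 7/19 sites differ → p ≈ 0.368421, d = −0.75 ln(1 − 0.491228) = 0.506816 ≈ 0.5068.
taxon1–taxon3: 4/19 sites differ → p ≈ 0.210526, d = −0.75 ln(1 − 0.280701) = 0.247109 ≈ 0.2471.
taxon2–taxon3: 5/19 sites differ → p ≈ 0.263158, d = −0.75 ln(1 − 0.350877) = 0.324100 ≈ 0.3241.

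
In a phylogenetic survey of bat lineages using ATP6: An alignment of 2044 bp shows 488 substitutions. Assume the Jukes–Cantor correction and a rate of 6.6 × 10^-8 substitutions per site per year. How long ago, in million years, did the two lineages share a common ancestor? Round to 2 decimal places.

p = 488/2044 ≈ 0.238748.
d = −(3/4) ln(1 − 4p/3) = −0.75 ln(1 − 0.318331) = −0.75 ln(0.681669)
  = −0.75 × (-0.383211) = 0.287408 substitutions/site.
Under a molecular clock d = 2μt, so t = d/(2μ) = 0.287408 / (2 × 6.6 × 10^-8) = 2.18 million years.

2.18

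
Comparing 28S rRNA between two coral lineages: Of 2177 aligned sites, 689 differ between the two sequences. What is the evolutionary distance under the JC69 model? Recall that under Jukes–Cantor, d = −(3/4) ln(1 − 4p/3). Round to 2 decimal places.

0.41

p = 689/2177 ≈ 0.316491.
d = −(3/4) ln(1 − 4p/3) = −0.75 ln(1 − 0.421988) = −0.75 ln(0.578012)
  = −0.75 × (-0.548161) = 0.411121 substitutions/site.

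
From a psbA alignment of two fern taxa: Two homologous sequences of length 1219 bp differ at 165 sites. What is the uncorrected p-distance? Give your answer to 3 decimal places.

0.135

p = 165/1219 = 0.135356… ≈ 0.135 (to 3 d.p.).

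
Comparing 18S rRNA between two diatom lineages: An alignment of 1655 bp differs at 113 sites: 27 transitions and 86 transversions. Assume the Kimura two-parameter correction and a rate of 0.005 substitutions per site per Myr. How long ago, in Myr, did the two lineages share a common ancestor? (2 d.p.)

7.16

P = 27/1655 ≈ 0.016314 and Q = 86/1655 ≈ 0.051964.
Under the Kimura two-parameter model, d = −½ ln(1 − 2P − Q) − ¼ ln(1 − 2Q).
1 − 2P − Q = 0.915408, giving −½ ln(0.915408) = 0.044193.
1 − 2Q = 0.896072, giving −¼ ln(0.896072) = 0.027434.
d = 0.044193 + 0.027434 = 0.071627.
Under a molecular clock d = 2μt, so t = d/(2μ) = 0.071627 / (2 × 0.005) = 7.16 Myr.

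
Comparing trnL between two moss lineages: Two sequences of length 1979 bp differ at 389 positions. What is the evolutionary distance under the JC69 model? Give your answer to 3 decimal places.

p = 389/1979 ≈ 0.196564.
d = −(3/4) ln(1 − 4p/3) = −0.75 ln(1 − 0.262085) = −0.75 ln(0.737915)
  = −0.75 × (-0.303927) = 0.227945 substitutions/site.

0.228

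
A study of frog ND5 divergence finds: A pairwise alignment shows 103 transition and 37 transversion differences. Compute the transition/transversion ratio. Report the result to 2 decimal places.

R = 103/37 = 2.783783… ≈ 2.78 (to 2 d.p.).

2.78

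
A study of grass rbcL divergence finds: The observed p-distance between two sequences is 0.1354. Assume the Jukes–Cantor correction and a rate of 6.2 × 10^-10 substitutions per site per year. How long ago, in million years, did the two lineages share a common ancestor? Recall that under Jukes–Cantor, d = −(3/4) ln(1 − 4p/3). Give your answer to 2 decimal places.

d = −(3/4) ln(1 − 4p/3) = −0.75 ln(1 − 0.180533) = −0.75 ln(0.819467)
  = −0.75 × (-0.199101) = 0.149326 substitutions/site.
Under a molecular clock d = 2μt, so t = d/(2μ) = 0.149326 / (2 × 6.2 × 10^-10) = 120.42 million years.

120.42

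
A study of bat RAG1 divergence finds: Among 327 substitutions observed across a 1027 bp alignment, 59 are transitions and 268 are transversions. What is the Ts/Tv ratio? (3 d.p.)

R = 59/268 = 0.220149… ≈ 0.220 (to 3 d.p.).

0.220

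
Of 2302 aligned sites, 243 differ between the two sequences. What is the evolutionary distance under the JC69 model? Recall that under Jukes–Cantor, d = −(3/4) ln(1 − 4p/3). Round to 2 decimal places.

0.11

p = 243/2302 ≈ 0.10556.
d = −(3/4) ln(1 − 4p/3) = −0.75 ln(1 − 0.140747) = −0.75 ln(0.859253)
  = −0.75 × (-0.151692) = 0.113769 substitutions/site.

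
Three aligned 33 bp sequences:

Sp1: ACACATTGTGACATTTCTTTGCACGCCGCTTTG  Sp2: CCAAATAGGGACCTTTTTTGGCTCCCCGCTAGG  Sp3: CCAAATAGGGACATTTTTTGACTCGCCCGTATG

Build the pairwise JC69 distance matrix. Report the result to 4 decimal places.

d(Sp1,Sp2) = 0.4408, d(Sp1,Sp3) = 0.4408, d(Sp2,Sp3) = 0.2082

Sp1–Sp2: 11/33 sites differ → p ≈ 0.333333, d = −0.75 ln(1 − 0.444444) = 0.440839 ≈ 0.4408.
Sp1–Sp3: 11/33 sites differ → p ≈ 0.333333, d = −0.75 ln(1 − 0.444444) = 0.440839 ≈ 0.4408.
Sp2–Sp3: 6/33 sites differ → p ≈ 0.181818, d = −0.75 ln(1 − 0.242424) = 0.208224 ≈ 0.2082.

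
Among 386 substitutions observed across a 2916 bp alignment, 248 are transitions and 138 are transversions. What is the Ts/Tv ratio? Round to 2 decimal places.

1.80

R = 248/138 = 1.797101… ≈ 1.80 (to 2 d.p.).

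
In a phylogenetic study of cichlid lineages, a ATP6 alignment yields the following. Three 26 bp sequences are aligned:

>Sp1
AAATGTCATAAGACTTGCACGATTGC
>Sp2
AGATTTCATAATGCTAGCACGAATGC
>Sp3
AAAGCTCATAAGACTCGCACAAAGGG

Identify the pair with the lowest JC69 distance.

Sp1–Sp2: 6/26 differ, p = 0.231, d = 0.276.
Sp1–Sp3: 7/26 differ, p = 0.269, d = 0.334.
Sp2–Sp3: 9/26 differ, p = 0.346, d = 0.464.
The smallest distance is between Sp1 and Sp2.

Sp1 and Sp2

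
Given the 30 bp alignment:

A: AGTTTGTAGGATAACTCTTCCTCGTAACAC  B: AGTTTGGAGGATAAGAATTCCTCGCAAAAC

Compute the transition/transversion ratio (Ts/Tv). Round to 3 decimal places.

0.200

Transitions are A↔G and C↔T; transversions are all other mismatches.
Transitions: 1. Transversions: 5.
R = 1/5 = 0.200.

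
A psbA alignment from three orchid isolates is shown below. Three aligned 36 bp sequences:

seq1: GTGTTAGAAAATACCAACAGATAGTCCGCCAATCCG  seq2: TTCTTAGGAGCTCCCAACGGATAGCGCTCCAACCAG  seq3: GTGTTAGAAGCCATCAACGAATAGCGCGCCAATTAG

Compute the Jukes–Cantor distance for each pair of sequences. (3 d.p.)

d(seq1,seq2) = 0.441, d(seq1,seq3) = 0.347, d(seq2,seq3) = 0.347

seq1–seq2: 12/36 sites differ → p ≈ 0.333333, d = −0.75 ln(1 − 0.444444) = 0.440839 ≈ 0.441.
seq1–seq3: 10/36 sites differ → p ≈ 0.277778, d = −0.75 ln(1 − 0.370371) = 0.346968 ≈ 0.347.
seq2–seq3: 10/36 sites differ → p ≈ 0.277778, d = −0.75 ln(1 − 0.370371) = 0.346968 ≈ 0.347.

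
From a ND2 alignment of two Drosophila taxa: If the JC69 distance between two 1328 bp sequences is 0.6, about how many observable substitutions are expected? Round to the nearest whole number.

Invert JC69: p = (3/4)(1 − e^(−4d/3)) = 0.75 × (1 − e^(-0.8)) = 0.75 × (1 − 0.449329) = 0.413003.
Expected differing sites = pL ≈ 0.413003 × 1328 = 548.467984 ≈ 548.

548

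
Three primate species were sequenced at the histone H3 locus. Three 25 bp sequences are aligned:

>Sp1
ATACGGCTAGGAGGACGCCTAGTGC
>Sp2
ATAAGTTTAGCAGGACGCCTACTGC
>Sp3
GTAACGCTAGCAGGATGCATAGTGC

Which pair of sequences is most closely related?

Sp1–Sp2: 5/25 differ, p = 0.200, d = 0.233.
Sp1–Sp3: 6/25 differ, p = 0.240, d = 0.289.
Sp2–Sp3: 7/25 differ, p = 0.280, d = 0.351.
The smallest distance is between Sp1 and Sp2.

Sp1 and Sp2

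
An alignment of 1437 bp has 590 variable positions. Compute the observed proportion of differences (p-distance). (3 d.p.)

p = 590/1437 = 0.410577… ≈ 0.411 (to 3 d.p.).

0.411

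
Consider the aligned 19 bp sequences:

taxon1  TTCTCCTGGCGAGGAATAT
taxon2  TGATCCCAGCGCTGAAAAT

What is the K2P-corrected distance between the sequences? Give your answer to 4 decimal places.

Of 19 sites, 2 differences are transitions and 5 are transversions, so P = 2/19 ≈ 0.105263 and Q = 5/19 ≈ 0.263158.
Under the Kimura two-parameter model, d = −½ ln(1 − 2P − Q) − ¼ ln(1 − 2Q).
1 − 2P − Q = 0.526316, giving −½ ln(0.526316) = 0.320927.
1 − 2Q = 0.473684, giving −¼ ln(0.473684) = 0.186804.
d = 0.320927 + 0.186804 = 0.507731.

0.5077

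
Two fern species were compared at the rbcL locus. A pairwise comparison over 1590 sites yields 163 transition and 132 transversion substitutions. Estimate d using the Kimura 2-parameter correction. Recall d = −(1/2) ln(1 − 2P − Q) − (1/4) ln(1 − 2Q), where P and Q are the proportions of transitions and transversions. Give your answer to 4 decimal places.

0.2153

P = 163/1590 ≈ 0.102516 and Q = 132/1590 ≈ 0.083019.
Under the Kimura two-parameter model, d = −½ ln(1 − 2P − Q) − ¼ ln(1 − 2Q).
1 − 2P − Q = 0.711949, giving −½ ln(0.711949) = 0.169874.
1 − 2Q = 0.833962, giving −¼ ln(0.833962) = 0.045392.
d = 0.169874 + 0.045392 = 0.215266.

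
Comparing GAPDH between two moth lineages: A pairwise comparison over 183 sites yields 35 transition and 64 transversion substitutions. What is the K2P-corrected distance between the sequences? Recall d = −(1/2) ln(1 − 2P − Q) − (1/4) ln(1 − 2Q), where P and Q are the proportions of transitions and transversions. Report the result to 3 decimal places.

P = 35/183 ≈ 0.191257 and Q = 64/183 ≈ 0.349727.
Under the Kimura two-parameter model, d = −½ ln(1 − 2P − Q) − ¼ ln(1 − 2Q).
1 − 2P − Q = 0.267759, giving −½ ln(0.267759) = 0.658834.
1 − 2Q = 0.300546, giving −¼ ln(0.300546) = 0.300539.
d = 0.658834 + 0.300539 = 0.959373.

0.959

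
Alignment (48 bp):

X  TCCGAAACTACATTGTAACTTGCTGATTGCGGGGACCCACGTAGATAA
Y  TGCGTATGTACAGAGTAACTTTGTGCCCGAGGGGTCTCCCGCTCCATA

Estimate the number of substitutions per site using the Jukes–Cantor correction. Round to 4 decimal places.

The sequences differ at 21 of 48 sites, so p = 21/48 = 0.4375.
d = −(3/4) ln(1 − 4p/3) = −0.75 ln(1 − 0.583333) = −0.75 ln(0.416667)
  = −0.75 × (-0.875468) = 0.656601 substitutions/site.

0.6566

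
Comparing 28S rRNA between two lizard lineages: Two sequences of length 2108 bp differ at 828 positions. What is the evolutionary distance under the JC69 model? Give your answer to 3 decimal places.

0.556

p = 828/2108 ≈ 0.392789.
d = −(3/4) ln(1 − 4p/3) = −0.75 ln(1 − 0.523719) = −0.75 ln(0.476281)
  = −0.75 × (-0.741747) = 0.556310 substitutions/site.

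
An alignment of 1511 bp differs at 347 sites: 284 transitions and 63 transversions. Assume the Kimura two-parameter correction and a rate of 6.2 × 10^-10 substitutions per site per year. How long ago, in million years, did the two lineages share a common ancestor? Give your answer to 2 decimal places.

235.54

P = 284/1511 ≈ 0.187955 and Q = 63/1511 ≈ 0.041694.
Under the Kimura two-parameter model, d = −½ ln(1 − 2P − Q) − ¼ ln(1 − 2Q).
1 − 2P − Q = 0.582396, giving −½ ln(0.582396) = 0.270302.
1 − 2Q = 0.916612, giving −¼ ln(0.916612) = 0.021768.
d = 0.270302 + 0.021768 = 0.292070.
Under a molecular clock d = 2μt, so t = d/(2μ) = 0.292070 / (2 × 6.2 × 10^-10) = 235.54 million years.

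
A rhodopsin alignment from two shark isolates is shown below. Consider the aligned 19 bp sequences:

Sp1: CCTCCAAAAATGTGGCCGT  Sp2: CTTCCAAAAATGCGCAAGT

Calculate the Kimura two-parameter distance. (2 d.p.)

Of 19 sites, 2 differences are transitions and 3 are transversions, so P = 2/19 ≈ 0.105263 and Q = 3/19 ≈ 0.157895.
Under the Kimura two-parameter model, d = −½ ln(1 − 2P − Q) − ¼ ln(1 − 2Q).
1 − 2P − Q = 0.631579, giving −½ ln(0.631579) = 0.229766.
1 − 2Q = 0.68421, giving −¼ ln(0.68421) = 0.094873.
d = 0.229766 + 0.094873 = 0.324639.

0.32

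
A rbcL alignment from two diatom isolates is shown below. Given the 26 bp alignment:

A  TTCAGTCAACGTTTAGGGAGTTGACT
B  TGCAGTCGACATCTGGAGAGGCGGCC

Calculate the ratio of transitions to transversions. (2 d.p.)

Transitions are A↔G and C↔T; transversions are all other mismatches.
Transitions: 8. Transversions: 2.
R = 8/2 = 4.00.

4.00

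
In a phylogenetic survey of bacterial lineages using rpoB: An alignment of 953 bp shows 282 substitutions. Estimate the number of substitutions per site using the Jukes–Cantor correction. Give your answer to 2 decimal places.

p = 282/953 ≈ 0.295908.
d = −(3/4) ln(1 − 4p/3) = −0.75 ln(1 − 0.394544) = −0.75 ln(0.605456)
  = −0.75 × (-0.501773) = 0.376330 substitutions/site.

0.38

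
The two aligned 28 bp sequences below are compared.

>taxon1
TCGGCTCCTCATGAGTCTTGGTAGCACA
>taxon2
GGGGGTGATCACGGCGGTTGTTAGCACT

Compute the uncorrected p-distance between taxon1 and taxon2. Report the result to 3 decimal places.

0.429

The sequences differ at 12 of 28 positions.
p = 12/28 = 0.428571… ≈ 0.429 (to 3 d.p.).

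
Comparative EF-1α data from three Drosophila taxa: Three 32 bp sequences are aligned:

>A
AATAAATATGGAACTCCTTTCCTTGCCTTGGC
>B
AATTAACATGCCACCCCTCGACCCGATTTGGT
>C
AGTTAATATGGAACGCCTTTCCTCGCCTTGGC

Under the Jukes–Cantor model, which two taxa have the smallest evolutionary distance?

A and C

A–B: 13/32 differ, p = 0.406, d = 0.585.
A–C: 4/32 differ, p = 0.125, d = 0.137.
B–C: 12/32 differ, p = 0.375, d = 0.520.
The smallest distance is between A and C.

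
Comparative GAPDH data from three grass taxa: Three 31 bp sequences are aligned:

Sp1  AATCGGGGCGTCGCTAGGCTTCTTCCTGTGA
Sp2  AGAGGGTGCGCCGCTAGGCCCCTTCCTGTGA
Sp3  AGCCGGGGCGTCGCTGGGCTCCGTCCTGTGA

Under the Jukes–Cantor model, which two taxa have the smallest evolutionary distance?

Sp1–Sp2: 7/31 differ, p = 0.226, d = 0.269.
Sp1–Sp3: 5/31 differ, p = 0.161, d = 0.182.
Sp2–Sp3: 7/31 differ, p = 0.226, d = 0.269.
The smallest distance is between Sp1 and Sp3.

Sp1 and Sp3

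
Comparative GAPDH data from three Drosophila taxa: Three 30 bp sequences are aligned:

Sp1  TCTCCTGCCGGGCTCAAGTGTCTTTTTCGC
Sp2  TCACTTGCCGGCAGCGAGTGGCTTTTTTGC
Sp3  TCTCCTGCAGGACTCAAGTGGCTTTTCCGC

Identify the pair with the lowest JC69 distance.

Sp1 and Sp3

Sp1–Sp2: 8/30 differ, p = 0.267, d = 0.330.
Sp1–Sp3: 4/30 differ, p = 0.133, d = 0.147.
Sp2–Sp3: 9/30 differ, p = 0.300, d = 0.383.
The smallest distance is between Sp1 and Sp3.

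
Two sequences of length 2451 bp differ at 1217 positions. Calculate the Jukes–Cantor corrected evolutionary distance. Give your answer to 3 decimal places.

0.814

p = 1217/2451 ≈ 0.496532.
d = −(3/4) ln(1 − 4p/3) = −0.75 ln(1 − 0.662043) = −0.75 ln(0.337957)
  = −0.75 × (-1.084837) = 0.813628 substitutions/site.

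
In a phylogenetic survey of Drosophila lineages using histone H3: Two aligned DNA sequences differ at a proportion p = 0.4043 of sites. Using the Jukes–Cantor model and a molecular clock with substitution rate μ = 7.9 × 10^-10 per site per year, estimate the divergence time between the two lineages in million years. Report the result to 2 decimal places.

d = −(3/4) ln(1 − 4p/3) = −0.75 ln(1 − 0.539067) = −0.75 ln(0.460933)
  = −0.75 × (-0.774503) = 0.580877 substitutions/site.
Under a molecular clock d = 2μt, so t = d/(2μ) = 0.580877 / (2 × 7.9 × 10^-10) = 367.64 million years.

367.64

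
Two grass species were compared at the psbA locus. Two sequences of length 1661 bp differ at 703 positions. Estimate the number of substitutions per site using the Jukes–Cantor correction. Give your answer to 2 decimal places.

p = 703/1661 ≈ 0.423239.
d = −(3/4) ln(1 − 4p/3) = −0.75 ln(1 − 0.564319) = −0.75 ln(0.435681)
  = −0.75 × (-0.830845) = 0.623134 substitutions/site.

0.62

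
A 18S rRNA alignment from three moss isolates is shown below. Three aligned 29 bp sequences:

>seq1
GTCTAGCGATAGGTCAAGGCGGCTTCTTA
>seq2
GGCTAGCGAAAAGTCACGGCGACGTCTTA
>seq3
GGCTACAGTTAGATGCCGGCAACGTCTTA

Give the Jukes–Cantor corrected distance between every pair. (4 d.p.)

seq1–seq2: 6/29 sites differ → p ≈ 0.206897, d = −0.75 ln(1 − 0.275863) = 0.242081 ≈ 0.2421.
seq1–seq3: 11/29 sites differ → p ≈ 0.37931, d = −0.75 ln(1 − 0.505747) = 0.528531 ≈ 0.5285.
seq2–seq3: 9/29 sites differ → p ≈ 0.310345, d = −0.75 ln(1 − 0.413793) = 0.400562 ≈ 0.4006.

d(seq1,seq2) = 0.2421, d(seq1,seq3) = 0.5285, d(seq2,seq3) = 0.4006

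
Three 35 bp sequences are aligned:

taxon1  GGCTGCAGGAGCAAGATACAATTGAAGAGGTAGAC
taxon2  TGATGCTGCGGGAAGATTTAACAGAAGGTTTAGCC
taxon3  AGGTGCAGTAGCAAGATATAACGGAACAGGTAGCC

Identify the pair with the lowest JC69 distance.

taxon1–taxon2: 14/35 differ, p = 0.400, d = 0.572.
taxon1–taxon3: 8/35 differ, p = 0.229, d = 0.273.
taxon2–taxon3: 12/35 differ, p = 0.343, d = 0.458.
The smallest distance is between taxon1 and taxon3.

taxon1 and taxon3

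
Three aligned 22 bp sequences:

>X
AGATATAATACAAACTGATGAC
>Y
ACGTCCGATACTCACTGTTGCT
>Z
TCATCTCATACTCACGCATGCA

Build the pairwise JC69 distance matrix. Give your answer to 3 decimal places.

d(X,Y) = 0.699, d(X,Z) = 0.699, d(Y,Z) = 0.497

X–Y: 10/22 sites differ → p ≈ 0.454545, d = −0.75 ln(1 − 0.60606) = 0.698667 ≈ 0.699.
X–Z: 10/22 sites differ → p ≈ 0.454545, d = −0.75 ln(1 − 0.60606) = 0.698667 ≈ 0.699.
Y–Z: 8/22 sites differ → p ≈ 0.363636, d = −0.75 ln(1 − 0.484848) = 0.497470 ≈ 0.497.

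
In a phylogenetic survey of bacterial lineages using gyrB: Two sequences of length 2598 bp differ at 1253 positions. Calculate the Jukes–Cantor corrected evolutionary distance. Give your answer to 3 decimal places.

p = 1253/2598 ≈ 0.482294.
d = −(3/4) ln(1 − 4p/3) = −0.75 ln(1 − 0.643059) = −0.75 ln(0.356941)
  = −0.75 × (-1.030185) = 0.772639 substitutions/site.

0.773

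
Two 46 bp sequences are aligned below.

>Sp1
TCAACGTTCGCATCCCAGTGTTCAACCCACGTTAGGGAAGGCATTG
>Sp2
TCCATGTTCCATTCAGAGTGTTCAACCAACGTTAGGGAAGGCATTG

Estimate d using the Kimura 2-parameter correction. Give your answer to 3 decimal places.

Of 46 sites, 1 differences are transitions and 7 are transversions, so P = 1/46 ≈ 0.021739 and Q = 7/46 ≈ 0.152174.
Under the Kimura two-parameter model, d = −½ ln(1 − 2P − Q) − ¼ ln(1 − 2Q).
1 − 2P − Q = 0.804348, giving −½ ln(0.804348) = 0.108862.
1 − 2Q = 0.695652, giving −¼ ln(0.695652) = 0.090726.
d = 0.108862 + 0.090726 = 0.199588.

0.200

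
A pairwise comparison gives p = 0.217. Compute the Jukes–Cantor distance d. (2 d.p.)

d = −(3/4) ln(1 − 4p/3) = −0.75 ln(1 − 0.289333) = −0.75 ln(0.710667)
  = −0.75 × (-0.341551) = 0.256163 substitutions/site.

0.26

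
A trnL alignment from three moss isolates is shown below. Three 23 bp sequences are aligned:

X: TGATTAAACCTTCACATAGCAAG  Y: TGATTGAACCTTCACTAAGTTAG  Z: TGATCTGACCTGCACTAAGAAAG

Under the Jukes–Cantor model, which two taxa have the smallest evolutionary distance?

X–Y: 5/23 differ, p = 0.217, d = 0.257.
X–Z: 7/23 differ, p = 0.304, d = 0.390.
Y–Z: 6/23 differ, p = 0.261, d = 0.321.
The smallest distance is between X and Y.

X and Y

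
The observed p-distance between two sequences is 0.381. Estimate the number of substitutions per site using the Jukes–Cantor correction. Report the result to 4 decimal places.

0.5320

d = −(3/4) ln(1 − 4p/3) = −0.75 ln(1 − 0.508) = −0.75 ln(0.492)
  = −0.75 × (-0.709277) = 0.531958 substitutions/site.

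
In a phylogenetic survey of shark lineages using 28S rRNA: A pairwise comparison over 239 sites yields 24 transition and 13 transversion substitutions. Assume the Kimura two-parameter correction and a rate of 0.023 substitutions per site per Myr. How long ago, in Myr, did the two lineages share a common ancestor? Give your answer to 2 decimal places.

P = 24/239 ≈ 0.100418 and Q = 13/239 ≈ 0.054393.
Under the Kimura two-parameter model, d = −½ ln(1 − 2P − Q) − ¼ ln(1 − 2Q).
1 − 2P − Q = 0.744771, giving −½ ln(0.744771) = 0.147339.
1 − 2Q = 0.891214, giving −¼ ln(0.891214) = 0.028793.
d = 0.147339 + 0.028793 = 0.176132.
Under a molecular clock d = 2μt, so t = d/(2μ) = 0.176132 / (2 × 0.023) = 3.83 Myr.

3.83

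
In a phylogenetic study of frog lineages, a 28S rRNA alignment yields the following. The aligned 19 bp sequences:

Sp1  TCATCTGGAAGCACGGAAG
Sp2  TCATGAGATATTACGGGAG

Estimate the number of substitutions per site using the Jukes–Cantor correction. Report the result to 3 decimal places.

The sequences differ at 7 of 19 sites (5, 6, 8, 9, 11, 12, 17), so p = 7/19 ≈ 0.368421.
d = −(3/4) ln(1 − 4p/3) = −0.75 ln(1 − 0.491228) = −0.75 ln(0.508772)
  = −0.75 × (-0.675755) = 0.506816 substitutions/site.

0.507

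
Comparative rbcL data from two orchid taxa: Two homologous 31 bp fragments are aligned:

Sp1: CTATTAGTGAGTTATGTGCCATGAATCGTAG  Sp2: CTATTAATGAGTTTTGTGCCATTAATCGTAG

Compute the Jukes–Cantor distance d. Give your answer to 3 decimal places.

0.104

The sequences differ at 3 of 31 sites (7, 14, 23), so p = 3/31 ≈ 0.096774.
d = −(3/4) ln(1 − 4p/3) = −0.75 ln(1 − 0.129032) = −0.75 ln(0.870968)
  = −0.75 × (-0.138150) = 0.103613 substitutions/site.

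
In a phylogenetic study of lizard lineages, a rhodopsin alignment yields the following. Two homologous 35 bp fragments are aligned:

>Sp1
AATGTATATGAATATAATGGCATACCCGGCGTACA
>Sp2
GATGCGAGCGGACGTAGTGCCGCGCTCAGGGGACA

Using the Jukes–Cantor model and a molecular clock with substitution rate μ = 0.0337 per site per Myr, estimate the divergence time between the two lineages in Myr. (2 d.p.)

The sequences differ at 18 of 35 sites, so p = 18/35 ≈ 0.514286.
d = −(3/4) ln(1 − 4p/3) = −0.75 ln(1 − 0.685715) = −0.75 ln(0.314285)
  = −0.75 × (-1.157455) = 0.868091 substitutions/site.
Under a molecular clock d = 2μt, so t = d/(2μ) = 0.868091 / (2 × 0.0337) = 12.88 Myr.

12.88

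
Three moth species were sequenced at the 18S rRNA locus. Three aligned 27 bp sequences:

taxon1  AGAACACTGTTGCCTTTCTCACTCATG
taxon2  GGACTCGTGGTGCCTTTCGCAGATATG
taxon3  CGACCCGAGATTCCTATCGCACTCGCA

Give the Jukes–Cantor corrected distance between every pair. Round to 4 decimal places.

d(taxon1,taxon2) = 0.5107, d(taxon1,taxon3) = 0.6735, d(taxon2,taxon3) = 0.6735

taxon1–taxon2: 10/27 sites differ → p ≈ 0.37037, d = −0.75 ln(1 − 0.493827) = 0.510658 ≈ 0.5107.
taxon1–taxon3: 12/27 sites differ → p ≈ 0.444444, d = −0.75 ln(1 − 0.592592) = 0.673455 ≈ 0.6735.
taxon2–taxon3: 12/27 sites differ → p ≈ 0.444444, d = −0.75 ln(1 − 0.592592) = 0.673455 ≈ 0.6735.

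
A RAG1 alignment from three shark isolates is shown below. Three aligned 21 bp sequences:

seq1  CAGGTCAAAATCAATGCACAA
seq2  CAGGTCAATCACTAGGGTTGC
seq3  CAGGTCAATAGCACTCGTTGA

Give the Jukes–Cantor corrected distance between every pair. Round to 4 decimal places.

seq1–seq2: 10/21 sites differ → p ≈ 0.47619, d = −0.75 ln(1 − 0.63492) = 0.755729 ≈ 0.7557.
seq1–seq3: 8/21 sites differ → p ≈ 0.380952, d = −0.75 ln(1 − 0.507936) = 0.531860 ≈ 0.5319.
seq2–seq3: 7/21 sites differ → p ≈ 0.333333, d = −0.75 ln(1 − 0.444444) = 0.440839 ≈ 0.4408.

d(seq1,seq2) = 0.7557, d(seq1,seq3) = 0.5319, d(seq2,seq3) = 0.4408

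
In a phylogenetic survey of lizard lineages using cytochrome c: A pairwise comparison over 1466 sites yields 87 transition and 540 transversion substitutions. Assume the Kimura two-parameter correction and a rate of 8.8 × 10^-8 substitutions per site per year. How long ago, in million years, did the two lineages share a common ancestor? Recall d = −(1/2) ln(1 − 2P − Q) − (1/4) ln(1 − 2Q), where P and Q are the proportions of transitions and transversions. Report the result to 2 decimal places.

P = 87/1466 ≈ 0.059345 and Q = 540/1466 ≈ 0.368349.
Under the Kimura two-parameter model, d = −½ ln(1 − 2P − Q) − ¼ ln(1 − 2Q).
1 − 2P − Q = 0.512961, giving −½ ln(0.512961) = 0.333778.
1 − 2Q = 0.263302, giving −¼ ln(0.263302) = 0.333613.
d = 0.333778 + 0.333613 = 0.667391.
Under a molecular clock d = 2μt, so t = d/(2μ) = 0.667391 / (2 × 8.8 × 10^-8) = 3.79 million years.

3.79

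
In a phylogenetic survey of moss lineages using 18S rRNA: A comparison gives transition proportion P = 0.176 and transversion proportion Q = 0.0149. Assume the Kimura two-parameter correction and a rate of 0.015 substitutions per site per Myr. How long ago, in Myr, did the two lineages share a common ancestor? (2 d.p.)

Under the Kimura two-parameter model, d = −½ ln(1 − 2P − Q) − ¼ ln(1 − 2Q).
1 − 2P − Q = 0.6331, giving −½ ln(0.6331) = 0.228563.
1 − 2Q = 0.9702, giving −¼ ln(0.9702) = 0.007563.
d = 0.228563 + 0.007563 = 0.236126.
Under a molecular clock d = 2μt, so t = d/(2μ) = 0.236126 / (2 × 0.015) = 7.87 Myr.

7.87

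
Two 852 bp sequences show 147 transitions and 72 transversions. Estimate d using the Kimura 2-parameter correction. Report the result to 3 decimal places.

P = 147/852 ≈ 0.172535 and Q = 72/852 ≈ 0.084507.
Under the Kimura two-parameter model, d = −½ ln(1 − 2P − Q) − ¼ ln(1 − 2Q).
1 − 2P − Q = 0.570423, giving −½ ln(0.570423) = 0.280689.
1 − 2Q = 0.830986, giving −¼ ln(0.830986) = 0.046286.
d = 0.280689 + 0.046286 = 0.326975.

0.327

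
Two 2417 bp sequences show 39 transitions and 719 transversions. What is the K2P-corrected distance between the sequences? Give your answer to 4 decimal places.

P = 39/2417 ≈ 0.016136 and Q = 719/2417 ≈ 0.297476.
Under the Kimura two-parameter model, d = −½ ln(1 − 2P − Q) − ¼ ln(1 − 2Q).
1 − 2P − Q = 0.670252, giving −½ ln(0.670252) = 0.200051.
1 − 2Q = 0.405048, giving −¼ ln(0.405048) = 0.225937.
d = 0.200051 + 0.225937 = 0.425988.

0.4260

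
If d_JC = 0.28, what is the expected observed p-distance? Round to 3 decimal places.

0.234

p = (3/4)(1 − e^(−4d/3)) = 0.75 × (1 − e^(-0.373333)) = 0.75 × (1 − 0.688436) = 0.233673.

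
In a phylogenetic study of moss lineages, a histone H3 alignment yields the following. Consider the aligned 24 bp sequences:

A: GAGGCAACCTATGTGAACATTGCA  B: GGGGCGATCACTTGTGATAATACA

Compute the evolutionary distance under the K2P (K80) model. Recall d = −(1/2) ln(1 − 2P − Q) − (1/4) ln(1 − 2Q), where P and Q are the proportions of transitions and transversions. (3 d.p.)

Of 24 sites, 6 differences are transitions and 6 are transversions, so P = 6/24 = 0.25 and Q = 6/24 = 0.25.
Under the Kimura two-parameter model, d = −½ ln(1 − 2P − Q) − ¼ ln(1 − 2Q).
1 − 2P − Q = 0.25, giving −½ ln(0.25) = 0.693147.
1 − 2Q = 0.5, giving −¼ ln(0.5) = 0.173287.
d = 0.693147 + 0.173287 = 0.866434.

0.866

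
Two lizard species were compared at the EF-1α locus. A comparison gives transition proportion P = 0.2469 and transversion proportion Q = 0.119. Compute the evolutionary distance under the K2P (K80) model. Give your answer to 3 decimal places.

0.542

Under the Kimura two-parameter model, d = −½ ln(1 − 2P − Q) − ¼ ln(1 − 2Q).
1 − 2P − Q = 0.3872, giving −½ ln(0.3872) = 0.474407.
1 − 2Q = 0.762, giving −¼ ln(0.762) = 0.067952.
d = 0.474407 + 0.067952 = 0.542359.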